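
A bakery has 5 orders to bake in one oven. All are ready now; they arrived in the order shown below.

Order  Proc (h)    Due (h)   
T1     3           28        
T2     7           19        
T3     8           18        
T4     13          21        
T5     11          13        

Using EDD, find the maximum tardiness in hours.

EDD (increasing due date): T5 T3 T2 T4 T1.
T5: 0→11, due 13, tardiness 0
T3: 11→19, due 18, tardiness 1
T2: 19→26, due 19, tardiness 7
T4: 26→39, due 21, tardiness 18
T1: 39→42, due 28, tardiness 14
Maximum = 18.

18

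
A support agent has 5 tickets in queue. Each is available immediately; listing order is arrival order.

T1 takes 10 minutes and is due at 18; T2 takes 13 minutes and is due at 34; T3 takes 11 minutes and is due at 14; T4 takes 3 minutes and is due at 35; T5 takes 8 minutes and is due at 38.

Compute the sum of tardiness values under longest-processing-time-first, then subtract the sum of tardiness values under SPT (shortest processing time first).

LPT (decreasing processing time): T2 T3 T1 T5 T4.
T2: 0→13, due 34, tardiness 0
T3: 13→24, due 14, tardiness 10
T1: 24→34, due 18, tardiness 16
T5: 34→42, due 38, tardiness 4
T4: 42→45, due 35, tardiness 10
Sum = 0+10+16+4+10 = 40.
SPT (increasing processing time): T4 T5 T1 T3 T2.
T4: 0→3, due 35, tardiness 0
T5: 3→11, due 38, tardiness 0
T1: 11→21, due 18, tardiness 3
T3: 21→32, due 14, tardiness 18
T2: 32→45, due 34, tardiness 11
Sum = 0+0+3+18+11 = 32.
Difference = 40 − 32 = 8.

8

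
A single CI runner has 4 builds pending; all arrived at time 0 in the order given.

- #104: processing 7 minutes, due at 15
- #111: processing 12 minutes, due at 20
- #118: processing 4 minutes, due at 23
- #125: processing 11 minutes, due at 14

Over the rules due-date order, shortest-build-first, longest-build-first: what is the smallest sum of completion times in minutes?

71

EDD (increasing due date): #125 #104 #111 #118.
#125: 0→11
#104: 11→18
#111: 18→30
#118: 30→34
Sum = 11+18+30+34 = 93.
SPT (increasing processing time): #118 #104 #125 #111.
#118: 0→4
#104: 4→11
#125: 11→22
#111: 22→34
Sum = 4+11+22+34 = 71.
LPT (decreasing processing time): #111 #125 #104 #118.
#111: 0→12
#125: 12→23
#104: 23→30
#118: 30→34
Sum = 12+23+30+34 = 99.
EDD 93, SPT 71, LPT 99 → minimum 71.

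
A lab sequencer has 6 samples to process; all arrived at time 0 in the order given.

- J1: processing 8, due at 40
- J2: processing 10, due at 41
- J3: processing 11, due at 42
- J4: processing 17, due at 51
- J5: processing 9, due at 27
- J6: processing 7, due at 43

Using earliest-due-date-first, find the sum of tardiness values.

13

EDD (increasing due date): J5 J1 J2 J3 J6 J4.
J5: 0→9, due 27, tardiness 0
J1: 9→17, due 40, tardiness 0
J2: 17→27, due 41, tardiness 0
J3: 27→38, due 42, tardiness 0
J6: 38→45, due 43, tardiness 2
J4: 45→62, due 51, tardiness 11
Sum = 0+0+0+0+2+11 = 13.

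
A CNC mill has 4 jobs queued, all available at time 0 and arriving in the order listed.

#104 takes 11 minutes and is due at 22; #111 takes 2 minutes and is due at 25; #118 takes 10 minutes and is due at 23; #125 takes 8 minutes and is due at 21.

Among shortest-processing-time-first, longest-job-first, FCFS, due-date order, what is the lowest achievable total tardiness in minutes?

SPT (increasing processing time): #111 #125 #118 #104.
#111: 0→2, due 25, tardiness 0
#125: 2→10, due 21, tardiness 0
#118: 10→20, due 23, tardiness 0
#104: 20→31, due 22, tardiness 9
Sum = 0+0+0+9 = 9.
LPT (decreasing processing time): #104 #118 #125 #111.
#104: 0→11, due 22, tardiness 0
#118: 11→21, due 23, tardiness 0
#125: 21→29, due 21, tardiness 8
#111: 29→31, due 25, tardiness 6
Sum = 0+0+8+6 = 14.
FIFO (arrival order): #104 #111 #118 #125.
#104: 0→11, due 22, tardiness 0
#111: 11→13, due 25, tardiness 0
#118: 13→23, due 23, tardiness 0
#125: 23→31, due 21, tardiness 10
Sum = 0+0+0+10 = 10.
EDD (increasing due date): #125 #104 #118 #111.
#125: 0→8, due 21, tardiness 0
#104: 8→19, due 22, tardiness 0
#118: 19→29, due 23, tardiness 6
#111: 29→31, due 25, tardiness 6
Sum = 0+0+6+6 = 12.
SPT 9, LPT 14, FIFO 10, EDD 12 → minimum 9.

9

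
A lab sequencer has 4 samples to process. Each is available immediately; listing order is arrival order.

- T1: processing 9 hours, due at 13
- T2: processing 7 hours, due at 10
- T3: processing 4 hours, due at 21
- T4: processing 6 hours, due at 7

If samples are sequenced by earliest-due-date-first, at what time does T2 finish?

13

EDD (increasing due date): T4 T2 T1 T3.
T4: 0→6
T2: 6→13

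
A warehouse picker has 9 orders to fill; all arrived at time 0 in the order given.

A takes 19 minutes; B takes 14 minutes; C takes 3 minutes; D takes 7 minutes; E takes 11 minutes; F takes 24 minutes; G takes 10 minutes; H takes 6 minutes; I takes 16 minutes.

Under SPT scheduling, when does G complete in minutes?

26

SPT (increasing processing time): C H D G E B I A F.
C: 0→3
H: 3→9
D: 9→16
G: 16→26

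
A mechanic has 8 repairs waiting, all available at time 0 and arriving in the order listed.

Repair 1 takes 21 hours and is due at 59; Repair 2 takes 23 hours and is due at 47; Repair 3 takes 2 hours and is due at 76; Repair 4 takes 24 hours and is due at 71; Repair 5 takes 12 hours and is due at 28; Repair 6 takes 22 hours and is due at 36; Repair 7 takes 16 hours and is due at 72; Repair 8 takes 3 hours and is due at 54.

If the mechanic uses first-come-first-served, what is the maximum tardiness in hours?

69

FIFO (arrival order): Repair 1 Repair 2 Repair 3 Repair 4 Repair 5 Repair 6 Repair 7 Repair 8.
Repair 1: 0→21, due 59, tardiness 0
Repair 2: 21→44, due 47, tardiness 0
Repair 3: 44→46, due 76, tardiness 0
Repair 4: 46→70, due 71, tardiness 0
Repair 5: 70→82, due 28, tardiness 54
Repair 6: 82→104, due 36, tardiness 68
Repair 7: 104→120, due 72, tardiness 48
Repair 8: 120→123, due 54, tardiness 69
Maximum = 69.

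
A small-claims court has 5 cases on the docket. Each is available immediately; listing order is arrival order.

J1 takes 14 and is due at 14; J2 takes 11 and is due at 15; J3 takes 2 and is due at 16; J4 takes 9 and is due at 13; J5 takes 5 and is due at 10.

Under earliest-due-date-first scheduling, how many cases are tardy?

4

EDD (increasing due date): J5 J4 J1 J2 J3.
J5: 0→5, due 10, tardiness 0
J4: 5→14, due 13, tardiness 1
J1: 14→28, due 14, tardiness 14
J2: 28→39, due 15, tardiness 24
J3: 39→41, due 16, tardiness 25
Late cases: 4.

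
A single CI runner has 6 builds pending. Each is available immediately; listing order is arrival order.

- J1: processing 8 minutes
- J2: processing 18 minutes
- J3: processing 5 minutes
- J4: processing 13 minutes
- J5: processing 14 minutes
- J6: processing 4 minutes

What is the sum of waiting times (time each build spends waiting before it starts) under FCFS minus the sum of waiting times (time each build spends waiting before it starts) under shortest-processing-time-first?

FIFO (arrival order): J1 J2 J3 J4 J5 J6.
J1: waits 0, runs 0→8
J2: waits 8, runs 8→26
J3: waits 26, runs 26→31
J4: waits 31, runs 31→44
J5: waits 44, runs 44→58
J6: waits 58, runs 58→62
Sum = 0+8+26+31+44+58 = 167.
SPT (increasing processing time): J6 J3 J1 J4 J5 J2.
J6: waits 0, runs 0→4
J3: waits 4, runs 4→9
J1: waits 9, runs 9→17
J4: waits 17, runs 17→30
J5: waits 30, runs 30→44
J2: waits 44, runs 44→62
Sum = 0+4+9+17+30+44 = 104.
Difference = 167 − 104 = 63.

63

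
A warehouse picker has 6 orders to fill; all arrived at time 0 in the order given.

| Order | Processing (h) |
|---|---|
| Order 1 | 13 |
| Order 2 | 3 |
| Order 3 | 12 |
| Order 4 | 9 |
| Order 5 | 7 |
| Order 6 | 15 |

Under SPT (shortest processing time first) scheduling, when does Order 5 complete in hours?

SPT (increasing processing time): Order 2 Order 5 Order 4 Order 3 Order 1 Order 6.
Order 2: 0→3
Order 5: 3→10

10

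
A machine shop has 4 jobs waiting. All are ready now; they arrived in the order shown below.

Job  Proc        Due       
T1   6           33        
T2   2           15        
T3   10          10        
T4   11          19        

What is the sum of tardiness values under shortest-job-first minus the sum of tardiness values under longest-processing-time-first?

SPT (increasing processing time): T2 T1 T3 T4.
T2: 0→2, due 15, tardiness 0
T1: 2→8, due 33, tardiness 0
T3: 8→18, due 10, tardiness 8
T4: 18→29, due 19, tardiness 10
Sum = 0+0+8+10 = 18.
LPT (decreasing processing time): T4 T3 T1 T2.
T4: 0→11, due 19, tardiness 0
T3: 11→21, due 10, tardiness 11
T1: 21→27, due 33, tardiness 0
T2: 27→29, due 15, tardiness 14
Sum = 0+11+0+14 = 25.
Difference = 18 − 25 = -7.

-7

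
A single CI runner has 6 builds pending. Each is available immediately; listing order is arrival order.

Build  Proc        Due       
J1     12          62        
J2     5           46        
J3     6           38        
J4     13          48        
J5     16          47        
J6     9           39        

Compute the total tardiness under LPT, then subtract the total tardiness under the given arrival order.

17

LPT (decreasing processing time): J5 J4 J1 J6 J3 J2.
J5: 0→16, due 47, tardiness 0
J4: 16→29, due 48, tardiness 0
J1: 29→41, due 62, tardiness 0
J6: 41→50, due 39, tardiness 11
J3: 50→56, due 38, tardiness 18
J2: 56→61, due 46, tardiness 15
Sum = 0+0+0+11+18+15 = 44.
FIFO (arrival order): J1 J2 J3 J4 J5 J6.
J1: 0→12, due 62, tardiness 0
J2: 12→17, due 46, tardiness 0
J3: 17→23, due 38, tardiness 0
J4: 23→36, due 48, tardiness 0
J5: 36→52, due 47, tardiness 5
J6: 52→61, due 39, tardiness 22
Sum = 0+0+0+0+5+22 = 27.
Difference = 44 − 27 = 17.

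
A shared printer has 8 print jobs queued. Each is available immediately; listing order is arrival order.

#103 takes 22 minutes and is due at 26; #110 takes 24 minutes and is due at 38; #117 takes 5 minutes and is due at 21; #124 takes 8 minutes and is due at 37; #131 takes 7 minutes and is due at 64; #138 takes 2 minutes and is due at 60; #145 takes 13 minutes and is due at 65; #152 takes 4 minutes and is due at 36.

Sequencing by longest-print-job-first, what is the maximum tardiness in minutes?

58

LPT (decreasing processing time): #110 #103 #145 #124 #131 #117 #152 #138.
#110: 0→24, due 38, tardiness 0
#103: 24→46, due 26, tardiness 20
#145: 46→59, due 65, tardiness 0
#124: 59→67, due 37, tardiness 30
#131: 67→74, due 64, tardiness 10
#117: 74→79, due 21, tardiness 58
#152: 79→83, due 36, tardiness 47
#138: 83→85, due 60, tardiness 25
Maximum = 58.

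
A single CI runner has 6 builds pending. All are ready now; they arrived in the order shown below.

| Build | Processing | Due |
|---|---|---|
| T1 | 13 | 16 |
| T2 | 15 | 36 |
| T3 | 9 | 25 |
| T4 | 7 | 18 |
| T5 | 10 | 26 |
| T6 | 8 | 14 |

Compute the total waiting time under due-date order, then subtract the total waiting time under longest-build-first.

-42

EDD (increasing due date): T6 T1 T4 T3 T5 T2.
T6: waits 0, runs 0→8
T1: waits 8, runs 8→21
T4: waits 21, runs 21→28
T3: waits 28, runs 28→37
T5: waits 37, runs 37→47
T2: waits 47, runs 47→62
Sum = 0+8+21+28+37+47 = 141.
LPT (decreasing processing time): T2 T1 T5 T3 T6 T4.
T2: waits 0, runs 0→15
T1: waits 15, runs 15→28
T5: waits 28, runs 28→38
T3: waits 38, runs 38→47
T6: waits 47, runs 47→55
T4: waits 55, runs 55→62
Sum = 0+15+28+38+47+55 = 183.
Difference = 141 − 183 = -42.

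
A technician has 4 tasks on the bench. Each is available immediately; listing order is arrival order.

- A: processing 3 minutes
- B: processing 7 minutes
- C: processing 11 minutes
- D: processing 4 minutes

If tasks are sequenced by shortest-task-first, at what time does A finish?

3

SPT (increasing processing time): A D B C.
A: 0→3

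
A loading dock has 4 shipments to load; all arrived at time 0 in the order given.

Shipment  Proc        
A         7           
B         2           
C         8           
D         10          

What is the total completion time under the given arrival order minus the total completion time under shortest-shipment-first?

FIFO (arrival order): A B C D.
A: 0→7
B: 7→9
C: 9→17
D: 17→27
Sum = 7+9+17+27 = 60.
SPT (increasing processing time): B A C D.
B: 0→2
A: 2→9
C: 9→17
D: 17→27
Sum = 2+9+17+27 = 55.
Difference = 60 − 55 = 5.

5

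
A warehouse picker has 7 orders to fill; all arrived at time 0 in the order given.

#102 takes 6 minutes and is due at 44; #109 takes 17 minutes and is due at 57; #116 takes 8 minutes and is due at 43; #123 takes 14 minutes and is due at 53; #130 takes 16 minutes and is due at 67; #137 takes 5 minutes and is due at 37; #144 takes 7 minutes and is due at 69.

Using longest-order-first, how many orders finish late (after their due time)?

LPT (decreasing processing time): #109 #130 #123 #116 #144 #102 #137.
#109: 0→17, due 57, tardiness 0
#130: 17→33, due 67, tardiness 0
#123: 33→47, due 53, tardiness 0
#116: 47→55, due 43, tardiness 12
#144: 55→62, due 69, tardiness 0
#102: 62→68, due 44, tardiness 24
#137: 68→73, due 37, tardiness 36
Late orders: 3.

3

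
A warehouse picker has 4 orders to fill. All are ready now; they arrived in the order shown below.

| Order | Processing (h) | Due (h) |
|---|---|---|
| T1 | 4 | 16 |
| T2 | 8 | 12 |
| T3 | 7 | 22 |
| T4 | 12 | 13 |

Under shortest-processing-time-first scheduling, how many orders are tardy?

SPT (increasing processing time): T1 T3 T2 T4.
T1: 0→4, due 16, tardiness 0
T3: 4→11, due 22, tardiness 0
T2: 11→19, due 12, tardiness 7
T4: 19→31, due 13, tardiness 18
Late orders: 2.

2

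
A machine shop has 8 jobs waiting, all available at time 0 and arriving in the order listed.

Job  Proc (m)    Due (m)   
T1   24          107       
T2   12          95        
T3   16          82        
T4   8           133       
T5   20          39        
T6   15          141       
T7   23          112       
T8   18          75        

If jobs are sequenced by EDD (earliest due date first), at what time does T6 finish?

EDD (increasing due date): T5 T8 T3 T2 T1 T7 T4 T6.
T5: 0→20
T8: 20→38
T3: 38→54
T2: 54→66
T1: 66→90
T7: 90→113
T4: 113→121
T6: 121→136

136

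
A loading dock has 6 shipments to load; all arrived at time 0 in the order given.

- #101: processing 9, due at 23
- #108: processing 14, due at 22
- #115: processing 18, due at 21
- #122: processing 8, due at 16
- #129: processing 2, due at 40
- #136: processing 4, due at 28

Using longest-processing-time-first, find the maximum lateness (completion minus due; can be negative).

33

LPT (decreasing processing time): #115 #108 #101 #122 #136 #129.
#115: 0→18, due 21, lateness -3
#108: 18→32, due 22, lateness 10
#101: 32→41, due 23, lateness 18
#122: 41→49, due 16, lateness 33
#136: 49→53, due 28, lateness 25
#129: 53→55, due 40, lateness 15
Maximum = 33.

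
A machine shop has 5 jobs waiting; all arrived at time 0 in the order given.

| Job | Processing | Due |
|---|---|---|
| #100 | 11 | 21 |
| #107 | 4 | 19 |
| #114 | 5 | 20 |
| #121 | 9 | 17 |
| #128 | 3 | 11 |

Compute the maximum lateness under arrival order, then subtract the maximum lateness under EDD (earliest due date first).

FIFO (arrival order): #100 #107 #114 #121 #128.
#100: 0→11, due 21, lateness -10
#107: 11→15, due 19, lateness -4
#114: 15→20, due 20, lateness 0
#121: 20→29, due 17, lateness 12
#128: 29→32, due 11, lateness 21
Maximum = 21.
EDD (increasing due date): #128 #121 #107 #114 #100.
#128: 0→3, due 11, lateness -8
#121: 3→12, due 17, lateness -5
#107: 12→16, due 19, lateness -3
#114: 16→21, due 20, lateness 1
#100: 21→32, due 21, lateness 11
Maximum = 11.
Difference = 21 − 11 = 10.

10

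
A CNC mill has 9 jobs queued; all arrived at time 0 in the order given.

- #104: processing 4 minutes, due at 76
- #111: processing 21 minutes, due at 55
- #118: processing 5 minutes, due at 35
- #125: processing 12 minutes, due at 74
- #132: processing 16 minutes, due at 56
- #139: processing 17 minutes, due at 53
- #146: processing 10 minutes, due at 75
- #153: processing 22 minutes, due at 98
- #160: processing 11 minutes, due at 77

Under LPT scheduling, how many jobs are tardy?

7

LPT (decreasing processing time): #153 #111 #139 #132 #125 #160 #146 #118 #104.
#153: 0→22, due 98, tardiness 0
#111: 22→43, due 55, tardiness 0
#139: 43→60, due 53, tardiness 7
#132: 60→76, due 56, tardiness 20
#125: 76→88, due 74, tardiness 14
#160: 88→99, due 77, tardiness 22
#146: 99→109, due 75, tardiness 34
#118: 109→114, due 35, tardiness 79
#104: 114→118, due 76, tardiness 42
Late jobs: 7.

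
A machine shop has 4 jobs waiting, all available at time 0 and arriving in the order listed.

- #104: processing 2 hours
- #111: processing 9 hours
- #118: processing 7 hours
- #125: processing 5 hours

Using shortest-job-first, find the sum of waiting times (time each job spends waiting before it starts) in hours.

SPT (increasing processing time): #104 #125 #118 #111.
#104: waits 0, runs 0→2
#125: waits 2, runs 2→7
#118: waits 7, runs 7→14
#111: waits 14, runs 14→23
Sum = 0+2+7+14 = 23.

23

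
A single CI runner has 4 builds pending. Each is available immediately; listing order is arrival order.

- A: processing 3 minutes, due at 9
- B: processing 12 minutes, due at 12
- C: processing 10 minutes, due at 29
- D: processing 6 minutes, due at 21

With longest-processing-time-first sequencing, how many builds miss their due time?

LPT (decreasing processing time): B C D A.
B: 0→12, due 12, tardiness 0
C: 12→22, due 29, tardiness 0
D: 22→28, due 21, tardiness 7
A: 28→31, due 9, tardiness 22
Late builds: 2.

2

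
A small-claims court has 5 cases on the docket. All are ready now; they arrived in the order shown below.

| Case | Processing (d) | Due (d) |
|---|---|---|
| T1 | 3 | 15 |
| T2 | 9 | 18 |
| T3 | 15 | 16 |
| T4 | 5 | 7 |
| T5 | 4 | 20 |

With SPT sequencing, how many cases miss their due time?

3

SPT (increasing processing time): T1 T5 T4 T2 T3.
T1: 0→3, due 15, tardiness 0
T5: 3→7, due 20, tardiness 0
T4: 7→12, due 7, tardiness 5
T2: 12→21, due 18, tardiness 3
T3: 21→36, due 16, tardiness 20
Late cases: 3.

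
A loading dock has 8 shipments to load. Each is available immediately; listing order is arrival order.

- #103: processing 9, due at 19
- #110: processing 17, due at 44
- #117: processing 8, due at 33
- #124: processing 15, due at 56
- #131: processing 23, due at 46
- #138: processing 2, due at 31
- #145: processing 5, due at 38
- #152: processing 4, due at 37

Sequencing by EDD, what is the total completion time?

EDD (increasing due date): #103 #138 #117 #152 #145 #110 #131 #124.
#103: 0→9
#138: 9→11
#117: 11→19
#152: 19→23
#145: 23→28
#110: 28→45
#131: 45→68
#124: 68→83
Sum = 9+11+19+23+28+45+68+83 = 286.

286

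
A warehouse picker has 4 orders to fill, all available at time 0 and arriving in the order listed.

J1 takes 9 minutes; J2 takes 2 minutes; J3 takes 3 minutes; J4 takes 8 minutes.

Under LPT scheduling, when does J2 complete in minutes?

LPT (decreasing processing time): J1 J4 J3 J2.
J1: 0→9
J4: 9→17
J3: 17→20
J2: 20→22

22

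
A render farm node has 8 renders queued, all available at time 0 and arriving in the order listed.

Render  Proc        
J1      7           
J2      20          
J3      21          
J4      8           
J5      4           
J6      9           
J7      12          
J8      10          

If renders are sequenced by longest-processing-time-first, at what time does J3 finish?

21

LPT (decreasing processing time): J3 J2 J7 J8 J6 J4 J1 J5.
J3: 0→21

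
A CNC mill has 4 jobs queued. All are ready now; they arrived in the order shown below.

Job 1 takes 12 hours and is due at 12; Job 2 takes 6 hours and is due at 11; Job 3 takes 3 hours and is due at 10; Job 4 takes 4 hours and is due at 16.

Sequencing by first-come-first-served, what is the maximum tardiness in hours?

FIFO (arrival order): Job 1 Job 2 Job 3 Job 4.
Job 1: 0→12, due 12, tardiness 0
Job 2: 12→18, due 11, tardiness 7
Job 3: 18→21, due 10, tardiness 11
Job 4: 21→25, due 16, tardiness 9
Maximum = 11.

11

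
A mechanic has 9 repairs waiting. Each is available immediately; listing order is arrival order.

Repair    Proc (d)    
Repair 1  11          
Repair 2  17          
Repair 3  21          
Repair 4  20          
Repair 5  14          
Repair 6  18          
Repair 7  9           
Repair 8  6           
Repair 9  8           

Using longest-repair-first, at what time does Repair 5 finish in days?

LPT (decreasing processing time): Repair 3 Repair 4 Repair 6 Repair 2 Repair 5 Repair 1 Repair 7 Repair 9 Repair 8.
Repair 3: 0→21
Repair 4: 21→41
Repair 6: 41→59
Repair 2: 59→76
Repair 5: 76→90

90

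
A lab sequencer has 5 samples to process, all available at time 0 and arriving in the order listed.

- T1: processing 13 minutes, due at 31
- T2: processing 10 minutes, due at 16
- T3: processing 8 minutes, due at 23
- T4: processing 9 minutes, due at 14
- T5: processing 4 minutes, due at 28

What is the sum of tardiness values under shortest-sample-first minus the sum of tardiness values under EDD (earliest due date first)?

12

SPT (increasing processing time): T5 T3 T4 T2 T1.
T5: 0→4, due 28, tardiness 0
T3: 4→12, due 23, tardiness 0
T4: 12→21, due 14, tardiness 7
T2: 21→31, due 16, tardiness 15
T1: 31→44, due 31, tardiness 13
Sum = 0+0+7+15+13 = 35.
EDD (increasing due date): T4 T2 T3 T5 T1.
T4: 0→9, due 14, tardiness 0
T2: 9→19, due 16, tardiness 3
T3: 19→27, due 23, tardiness 4
T5: 27→31, due 28, tardiness 3
T1: 31→44, due 31, tardiness 13
Sum = 0+3+4+3+13 = 23.
Difference = 35 − 23 = 12.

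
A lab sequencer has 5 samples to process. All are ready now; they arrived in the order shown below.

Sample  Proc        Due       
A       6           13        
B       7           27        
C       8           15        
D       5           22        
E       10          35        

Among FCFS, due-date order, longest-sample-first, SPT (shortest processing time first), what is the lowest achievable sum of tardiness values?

FIFO (arrival order): A B C D E.
A: 0→6, due 13, tardiness 0
B: 6→13, due 27, tardiness 0
C: 13→21, due 15, tardiness 6
D: 21→26, due 22, tardiness 4
E: 26→36, due 35, tardiness 1
Sum = 0+0+6+4+1 = 11.
EDD (increasing due date): A C D B E.
A: 0→6, due 13, tardiness 0
C: 6→14, due 15, tardiness 0
D: 14→19, due 22, tardiness 0
B: 19→26, due 27, tardiness 0
E: 26→36, due 35, tardiness 1
Sum = 0+0+0+0+1 = 1.
LPT (decreasing processing time): E C B A D.
E: 0→10, due 35, tardiness 0
C: 10→18, due 15, tardiness 3
B: 18→25, due 27, tardiness 0
A: 25→31, due 13, tardiness 18
D: 31→36, due 22, tardiness 14
Sum = 0+3+0+18+14 = 35.
SPT (increasing processing time): D A B C E.
D: 0→5, due 22, tardiness 0
A: 5→11, due 13, tardiness 0
B: 11→18, due 27, tardiness 0
C: 18→26, due 15, tardiness 11
E: 26→36, due 35, tardiness 1
Sum = 0+0+0+11+1 = 12.
FIFO 11, EDD 1, LPT 35, SPT 12 → minimum 1.

1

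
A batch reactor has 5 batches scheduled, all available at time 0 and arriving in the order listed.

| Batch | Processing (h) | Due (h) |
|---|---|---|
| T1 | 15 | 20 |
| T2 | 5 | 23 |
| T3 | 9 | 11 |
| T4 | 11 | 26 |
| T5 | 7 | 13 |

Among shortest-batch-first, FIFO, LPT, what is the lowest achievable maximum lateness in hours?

SPT (increasing processing time): T2 T5 T3 T4 T1.
T2: 0→5, due 23, lateness -18
T5: 5→12, due 13, lateness -1
T3: 12→21, due 11, lateness 10
T4: 21→32, due 26, lateness 6
T1: 32→47, due 20, lateness 27
Maximum = 27.
FIFO (arrival order): T1 T2 T3 T4 T5.
T1: 0→15, due 20, lateness -5
T2: 15→20, due 23, lateness -3
T3: 20→29, due 11, lateness 18
T4: 29→40, due 26, lateness 14
T5: 40→47, due 13, lateness 34
Maximum = 34.
LPT (decreasing processing time): T1 T4 T3 T5 T2.
T1: 0→15, due 20, lateness -5
T4: 15→26, due 26, lateness 0
T3: 26→35, due 11, lateness 24
T5: 35→42, due 13, lateness 29
T2: 42→47, due 23, lateness 24
Maximum = 29.
SPT 27, FIFO 34, LPT 29 → minimum 27.

27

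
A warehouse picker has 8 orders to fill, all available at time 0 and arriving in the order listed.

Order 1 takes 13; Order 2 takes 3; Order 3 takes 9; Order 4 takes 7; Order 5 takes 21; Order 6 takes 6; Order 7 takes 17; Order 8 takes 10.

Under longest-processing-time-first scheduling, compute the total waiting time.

401

LPT (decreasing processing time): Order 5 Order 7 Order 1 Order 8 Order 3 Order 4 Order 6 Order 2.
Order 5: waits 0, runs 0→21
Order 7: waits 21, runs 21→38
Order 1: waits 38, runs 38→51
Order 8: waits 51, runs 51→61
Order 3: waits 61, runs 61→70
Order 4: waits 70, runs 70→77
Order 6: waits 77, runs 77→83
Order 2: waits 83, runs 83→86
Sum = 0+21+38+51+61+70+77+83 = 401.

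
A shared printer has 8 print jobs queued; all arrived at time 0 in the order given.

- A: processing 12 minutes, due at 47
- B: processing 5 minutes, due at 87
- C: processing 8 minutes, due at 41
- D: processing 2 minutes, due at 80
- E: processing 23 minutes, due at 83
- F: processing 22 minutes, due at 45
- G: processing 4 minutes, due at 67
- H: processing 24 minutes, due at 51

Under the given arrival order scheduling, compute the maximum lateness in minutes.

FIFO (arrival order): A B C D E F G H.
A: 0→12, due 47, lateness -35
B: 12→17, due 87, lateness -70
C: 17→25, due 41, lateness -16
D: 25→27, due 80, lateness -53
E: 27→50, due 83, lateness -33
F: 50→72, due 45, lateness 27
G: 72→76, due 67, lateness 9
H: 76→100, due 51, lateness 49
Maximum = 49.

49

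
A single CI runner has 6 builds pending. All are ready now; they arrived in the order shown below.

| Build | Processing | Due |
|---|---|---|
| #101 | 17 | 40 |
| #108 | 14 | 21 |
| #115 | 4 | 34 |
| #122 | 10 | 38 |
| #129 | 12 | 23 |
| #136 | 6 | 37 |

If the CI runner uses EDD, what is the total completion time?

EDD (increasing due date): #108 #129 #115 #136 #122 #101.
#108: 0→14
#129: 14→26
#115: 26→30
#136: 30→36
#122: 36→46
#101: 46→63
Sum = 14+26+30+36+46+63 = 215.

215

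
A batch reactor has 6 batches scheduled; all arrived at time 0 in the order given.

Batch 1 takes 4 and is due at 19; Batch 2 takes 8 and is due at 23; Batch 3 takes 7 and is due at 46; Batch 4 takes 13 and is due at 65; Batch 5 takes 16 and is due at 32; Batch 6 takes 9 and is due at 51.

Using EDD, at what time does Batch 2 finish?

12

EDD (increasing due date): Batch 1 Batch 2 Batch 5 Batch 3 Batch 6 Batch 4.
Batch 1: 0→4
Batch 2: 4→12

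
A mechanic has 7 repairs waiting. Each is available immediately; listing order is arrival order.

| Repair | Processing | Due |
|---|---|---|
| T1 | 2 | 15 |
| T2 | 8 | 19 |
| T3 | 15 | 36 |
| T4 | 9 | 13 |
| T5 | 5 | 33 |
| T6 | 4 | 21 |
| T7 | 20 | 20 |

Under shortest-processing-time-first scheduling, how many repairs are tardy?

3

SPT (increasing processing time): T1 T6 T5 T2 T4 T3 T7.
T1: 0→2, due 15, tardiness 0
T6: 2→6, due 21, tardiness 0
T5: 6→11, due 33, tardiness 0
T2: 11→19, due 19, tardiness 0
T4: 19→28, due 13, tardiness 15
T3: 28→43, due 36, tardiness 7
T7: 43→63, due 20, tardiness 43
Late repairs: 3.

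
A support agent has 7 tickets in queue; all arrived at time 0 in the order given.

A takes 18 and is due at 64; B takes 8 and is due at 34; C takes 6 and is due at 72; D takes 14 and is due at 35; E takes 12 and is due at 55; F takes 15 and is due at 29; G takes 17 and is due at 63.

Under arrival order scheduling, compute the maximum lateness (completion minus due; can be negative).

FIFO (arrival order): A B C D E F G.
A: 0→18, due 64, lateness -46
B: 18→26, due 34, lateness -8
C: 26→32, due 72, lateness -40
D: 32→46, due 35, lateness 11
E: 46→58, due 55, lateness 3
F: 58→73, due 29, lateness 44
G: 73→90, due 63, lateness 27
Maximum = 44.

44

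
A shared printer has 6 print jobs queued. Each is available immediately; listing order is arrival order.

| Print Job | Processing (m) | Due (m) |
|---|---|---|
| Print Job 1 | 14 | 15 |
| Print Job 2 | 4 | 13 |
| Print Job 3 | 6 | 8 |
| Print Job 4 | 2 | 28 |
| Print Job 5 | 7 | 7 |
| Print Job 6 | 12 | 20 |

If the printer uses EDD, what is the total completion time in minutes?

156

EDD (increasing due date): Print Job 5 Print Job 3 Print Job 2 Print Job 1 Print Job 6 Print Job 4.
Print Job 5: 0→7
Print Job 3: 7→13
Print Job 2: 13→17
Print Job 1: 17→31
Print Job 6: 31→43
Print Job 4: 43→45
Sum = 7+13+17+31+43+45 = 156.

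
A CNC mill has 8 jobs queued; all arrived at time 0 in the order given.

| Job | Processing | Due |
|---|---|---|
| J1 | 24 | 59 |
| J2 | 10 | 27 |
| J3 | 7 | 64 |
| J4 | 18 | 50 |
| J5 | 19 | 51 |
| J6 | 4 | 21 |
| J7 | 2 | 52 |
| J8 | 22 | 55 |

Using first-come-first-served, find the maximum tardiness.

61

FIFO (arrival order): J1 J2 J3 J4 J5 J6 J7 J8.
J1: 0→24, due 59, tardiness 0
J2: 24→34, due 27, tardiness 7
J3: 34→41, due 64, tardiness 0
J4: 41→59, due 50, tardiness 9
J5: 59→78, due 51, tardiness 27
J6: 78→82, due 21, tardiness 61
J7: 82→84, due 52, tardiness 32
J8: 84→106, due 55, tardiness 51
Maximum = 61.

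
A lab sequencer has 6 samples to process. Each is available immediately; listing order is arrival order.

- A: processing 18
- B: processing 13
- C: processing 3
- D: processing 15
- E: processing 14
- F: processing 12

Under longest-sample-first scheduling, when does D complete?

LPT (decreasing processing time): A D E B F C.
A: 0→18
D: 18→33

33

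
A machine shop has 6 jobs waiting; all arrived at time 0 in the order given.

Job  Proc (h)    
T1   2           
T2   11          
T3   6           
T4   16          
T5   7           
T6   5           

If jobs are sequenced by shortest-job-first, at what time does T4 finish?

47

SPT (increasing processing time): T1 T6 T3 T5 T2 T4.
T1: 0→2
T6: 2→7
T3: 7→13
T5: 13→20
T2: 20→31
T4: 31→47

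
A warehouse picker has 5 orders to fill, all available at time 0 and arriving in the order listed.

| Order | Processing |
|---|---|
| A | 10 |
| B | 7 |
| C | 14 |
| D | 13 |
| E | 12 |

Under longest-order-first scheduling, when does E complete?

LPT (decreasing processing time): C D E A B.
C: 0→14
D: 14→27
E: 27→39

39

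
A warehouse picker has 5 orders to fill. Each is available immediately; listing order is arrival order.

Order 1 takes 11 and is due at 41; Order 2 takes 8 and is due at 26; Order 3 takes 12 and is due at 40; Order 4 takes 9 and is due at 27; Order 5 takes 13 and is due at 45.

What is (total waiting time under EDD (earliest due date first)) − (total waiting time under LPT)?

EDD (increasing due date): Order 2 Order 4 Order 3 Order 1 Order 5.
Order 2: waits 0, runs 0→8
Order 4: waits 8, runs 8→17
Order 3: waits 17, runs 17→29
Order 1: waits 29, runs 29→40
Order 5: waits 40, runs 40→53
Sum = 0+8+17+29+40 = 94.
LPT (decreasing processing time): Order 5 Order 3 Order 1 Order 4 Order 2.
Order 5: waits 0, runs 0→13
Order 3: waits 13, runs 13→25
Order 1: waits 25, runs 25→36
Order 4: waits 36, runs 36→45
Order 2: waits 45, runs 45→53
Sum = 0+13+25+36+45 = 119.
Difference = 94 − 119 = -25.

-25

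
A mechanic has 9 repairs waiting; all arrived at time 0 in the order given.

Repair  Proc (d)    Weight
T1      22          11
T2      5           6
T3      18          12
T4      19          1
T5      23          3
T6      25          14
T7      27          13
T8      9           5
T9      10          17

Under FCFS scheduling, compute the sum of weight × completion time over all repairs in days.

FIFO (arrival order): T1 T2 T3 T4 T5 T6 T7 T8 T9.
T1: finishes 22, weight 11, w·C = 242
T2: finishes 27, weight 6, w·C = 162
T3: finishes 45, weight 12, w·C = 540
T4: finishes 64, weight 1, w·C = 64
T5: finishes 87, weight 3, w·C = 261
T6: finishes 112, weight 14, w·C = 1568
T7: finishes 139, weight 13, w·C = 1807
T8: finishes 148, weight 5, w·C = 740
T9: finishes 158, weight 17, w·C = 2686
Sum = 242+162+540+64+261+1568+1807+740+2686 = 8070.

8070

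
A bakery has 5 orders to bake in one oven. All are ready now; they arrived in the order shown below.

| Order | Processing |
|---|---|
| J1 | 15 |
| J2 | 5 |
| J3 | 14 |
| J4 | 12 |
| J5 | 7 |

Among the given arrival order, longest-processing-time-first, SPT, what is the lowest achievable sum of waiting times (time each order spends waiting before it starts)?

FIFO (arrival order): J1 J2 J3 J4 J5.
J1: waits 0, runs 0→15
J2: waits 15, runs 15→20
J3: waits 20, runs 20→34
J4: waits 34, runs 34→46
J5: waits 46, runs 46→53
Sum = 0+15+20+34+46 = 115.
LPT (decreasing processing time): J1 J3 J4 J5 J2.
J1: waits 0, runs 0→15
J3: waits 15, runs 15→29
J4: waits 29, runs 29→41
J5: waits 41, runs 41→48
J2: waits 48, runs 48→53
Sum = 0+15+29+41+48 = 133.
SPT (increasing processing time): J2 J5 J4 J3 J1.
J2: waits 0, runs 0→5
J5: waits 5, runs 5→12
J4: waits 12, runs 12→24
J3: waits 24, runs 24→38
J1: waits 38, runs 38→53
Sum = 0+5+12+24+38 = 79.
FIFO 115, LPT 133, SPT 79 → minimum 79.

79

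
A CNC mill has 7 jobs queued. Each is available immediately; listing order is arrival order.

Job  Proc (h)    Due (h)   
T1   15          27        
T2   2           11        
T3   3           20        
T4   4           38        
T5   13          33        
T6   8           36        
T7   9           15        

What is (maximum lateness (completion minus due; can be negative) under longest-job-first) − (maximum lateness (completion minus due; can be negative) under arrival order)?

LPT (decreasing processing time): T1 T5 T7 T6 T4 T3 T2.
T1: 0→15, due 27, lateness -12
T5: 15→28, due 33, lateness -5
T7: 28→37, due 15, lateness 22
T6: 37→45, due 36, lateness 9
T4: 45→49, due 38, lateness 11
T3: 49→52, due 20, lateness 32
T2: 52→54, due 11, lateness 43
Maximum = 43.
FIFO (arrival order): T1 T2 T3 T4 T5 T6 T7.
T1: 0→15, due 27, lateness -12
T2: 15→17, due 11, lateness 6
T3: 17→20, due 20, lateness 0
T4: 20→24, due 38, lateness -14
T5: 24→37, due 33, lateness 4
T6: 37→45, due 36, lateness 9
T7: 45→54, due 15, lateness 39
Maximum = 39.
Difference = 43 − 39 = 4.

4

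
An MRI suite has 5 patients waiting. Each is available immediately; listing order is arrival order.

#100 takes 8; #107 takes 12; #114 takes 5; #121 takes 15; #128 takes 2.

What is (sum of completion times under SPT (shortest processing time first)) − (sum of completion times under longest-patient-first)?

SPT (increasing processing time): #128 #114 #100 #107 #121.
#128: 0→2
#114: 2→7
#100: 7→15
#107: 15→27
#121: 27→42
Sum = 2+7+15+27+42 = 93.
LPT (decreasing processing time): #121 #107 #100 #114 #128.
#121: 0→15
#107: 15→27
#100: 27→35
#114: 35→40
#128: 40→42
Sum = 15+27+35+40+42 = 159.
Difference = 93 − 159 = -66.

-66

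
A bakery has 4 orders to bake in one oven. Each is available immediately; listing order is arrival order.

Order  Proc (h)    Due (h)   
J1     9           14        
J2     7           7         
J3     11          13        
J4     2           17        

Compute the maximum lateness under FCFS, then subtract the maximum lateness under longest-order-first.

-6

FIFO (arrival order): J1 J2 J3 J4.
J1: 0→9, due 14, lateness -5
J2: 9→16, due 7, lateness 9
J3: 16→27, due 13, lateness 14
J4: 27→29, due 17, lateness 12
Maximum = 14.
LPT (decreasing processing time): J3 J1 J2 J4.
J3: 0→11, due 13, lateness -2
J1: 11→20, due 14, lateness 6
J2: 20→27, due 7, lateness 20
J4: 27→29, due 17, lateness 12
Maximum = 20.
Difference = 14 − 20 = -6.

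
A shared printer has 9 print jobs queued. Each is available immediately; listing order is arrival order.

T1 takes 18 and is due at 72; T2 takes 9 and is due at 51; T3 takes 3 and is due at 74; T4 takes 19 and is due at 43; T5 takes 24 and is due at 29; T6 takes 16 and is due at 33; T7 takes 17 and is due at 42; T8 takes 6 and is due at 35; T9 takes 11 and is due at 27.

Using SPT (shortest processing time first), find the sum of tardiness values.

SPT (increasing processing time): T3 T8 T2 T9 T6 T7 T1 T4 T5.
T3: 0→3, due 74, tardiness 0
T8: 3→9, due 35, tardiness 0
T2: 9→18, due 51, tardiness 0
T9: 18→29, due 27, tardiness 2
T6: 29→45, due 33, tardiness 12
T7: 45→62, due 42, tardiness 20
T1: 62→80, due 72, tardiness 8
T4: 80→99, due 43, tardiness 56
T5: 99→123, due 29, tardiness 94
Sum = 0+0+0+2+12+20+8+56+94 = 192.

192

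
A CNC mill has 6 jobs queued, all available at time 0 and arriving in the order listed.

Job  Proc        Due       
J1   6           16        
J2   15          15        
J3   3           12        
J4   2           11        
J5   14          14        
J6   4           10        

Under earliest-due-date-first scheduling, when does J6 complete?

EDD (increasing due date): J6 J4 J3 J5 J2 J1.
J6: 0→4

4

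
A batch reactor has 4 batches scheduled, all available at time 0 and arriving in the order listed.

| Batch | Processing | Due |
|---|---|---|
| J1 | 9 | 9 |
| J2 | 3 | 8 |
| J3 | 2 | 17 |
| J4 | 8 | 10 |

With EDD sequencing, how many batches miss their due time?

3

EDD (increasing due date): J2 J1 J4 J3.
J2: 0→3, due 8, tardiness 0
J1: 3→12, due 9, tardiness 3
J4: 12→20, due 10, tardiness 10
J3: 20→22, due 17, tardiness 5
Late batches: 3.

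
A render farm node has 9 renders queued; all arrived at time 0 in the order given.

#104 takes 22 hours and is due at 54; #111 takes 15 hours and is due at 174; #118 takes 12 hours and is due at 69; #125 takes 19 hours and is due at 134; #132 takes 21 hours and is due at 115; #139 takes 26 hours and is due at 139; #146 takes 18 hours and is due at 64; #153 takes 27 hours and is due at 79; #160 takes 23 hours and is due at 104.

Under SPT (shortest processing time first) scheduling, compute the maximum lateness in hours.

104

SPT (increasing processing time): #118 #111 #146 #125 #132 #104 #160 #139 #153.
#118: 0→12, due 69, lateness -57
#111: 12→27, due 174, lateness -147
#146: 27→45, due 64, lateness -19
#125: 45→64, due 134, lateness -70
#132: 64→85, due 115, lateness -30
#104: 85→107, due 54, lateness 53
#160: 107→130, due 104, lateness 26
#139: 130→156, due 139, lateness 17
#153: 156→183, due 79, lateness 104
Maximum = 104.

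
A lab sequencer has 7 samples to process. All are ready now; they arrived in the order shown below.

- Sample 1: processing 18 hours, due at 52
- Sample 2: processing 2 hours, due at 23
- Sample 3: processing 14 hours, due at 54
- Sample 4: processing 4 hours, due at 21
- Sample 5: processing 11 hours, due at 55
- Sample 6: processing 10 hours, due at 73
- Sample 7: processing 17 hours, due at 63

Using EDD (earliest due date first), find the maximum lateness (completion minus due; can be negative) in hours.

3

EDD (increasing due date): Sample 4 Sample 2 Sample 1 Sample 3 Sample 5 Sample 7 Sample 6.
Sample 4: 0→4, due 21, lateness -17
Sample 2: 4→6, due 23, lateness -17
Sample 1: 6→24, due 52, lateness -28
Sample 3: 24→38, due 54, lateness -16
Sample 5: 38→49, due 55, lateness -6
Sample 7: 49→66, due 63, lateness 3
Sample 6: 66→76, due 73, lateness 3
Maximum = 3.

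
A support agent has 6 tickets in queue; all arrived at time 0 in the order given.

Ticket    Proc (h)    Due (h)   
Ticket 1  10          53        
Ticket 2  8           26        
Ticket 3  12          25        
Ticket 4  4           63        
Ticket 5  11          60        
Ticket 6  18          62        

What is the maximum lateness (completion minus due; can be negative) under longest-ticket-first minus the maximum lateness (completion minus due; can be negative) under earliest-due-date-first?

LPT (decreasing processing time): Ticket 6 Ticket 3 Ticket 5 Ticket 1 Ticket 2 Ticket 4.
Ticket 6: 0→18, due 62, lateness -44
Ticket 3: 18→30, due 25, lateness 5
Ticket 5: 30→41, due 60, lateness -19
Ticket 1: 41→51, due 53, lateness -2
Ticket 2: 51→59, due 26, lateness 33
Ticket 4: 59→63, due 63, lateness 0
Maximum = 33.
EDD (increasing due date): Ticket 3 Ticket 2 Ticket 1 Ticket 5 Ticket 6 Ticket 4.
Ticket 3: 0→12, due 25, lateness -13
Ticket 2: 12→20, due 26, lateness -6
Ticket 1: 20→30, due 53, lateness -23
Ticket 5: 30→41, due 60, lateness -19
Ticket 6: 41→59, due 62, lateness -3
Ticket 4: 59→63, due 63, lateness 0
Maximum = 0.
Difference = 33 − 0 = 33.

33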